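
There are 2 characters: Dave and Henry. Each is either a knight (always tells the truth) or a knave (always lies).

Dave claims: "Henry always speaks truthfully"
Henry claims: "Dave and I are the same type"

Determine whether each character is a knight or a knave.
Dave is a knight.
Henry is a knight.

Verification:
- Dave (knight) says "Henry always speaks truthfully" - this is TRUE because Henry is a knight.
- Henry (knight) says "Dave and I are the same type" - this is TRUE because Henry is a knight and Dave is a knight.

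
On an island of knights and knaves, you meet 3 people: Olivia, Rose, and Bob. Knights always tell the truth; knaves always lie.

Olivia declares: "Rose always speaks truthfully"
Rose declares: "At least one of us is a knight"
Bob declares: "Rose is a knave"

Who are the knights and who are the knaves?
Olivia is a knight.
Rose is a knight.
Bob is a knave.

Verification:
- Olivia (knight) says "Rose always speaks truthfully" - this is TRUE because Rose is a knight.
- Rose (knight) says "At least one of us is a knight" - this is TRUE because Olivia and Rose are knights.
- Bob (knave) says "Rose is a knave" - this is FALSE (a lie) because Rose is a knight.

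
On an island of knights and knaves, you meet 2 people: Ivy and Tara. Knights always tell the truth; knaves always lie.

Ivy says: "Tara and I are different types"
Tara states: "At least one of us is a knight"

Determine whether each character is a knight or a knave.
Ivy is a knave.
Tara is a knave.

Verification:
- Ivy (knave) says "Tara and I are different types" - this is FALSE (a lie) because Ivy is a knave and Tara is a knave.
- Tara (knave) says "At least one of us is a knight" - this is FALSE (a lie) because no one is a knight.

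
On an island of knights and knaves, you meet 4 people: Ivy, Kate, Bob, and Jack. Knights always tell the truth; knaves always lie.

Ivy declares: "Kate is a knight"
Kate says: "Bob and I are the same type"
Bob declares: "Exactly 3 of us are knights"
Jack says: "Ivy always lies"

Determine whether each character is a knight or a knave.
Ivy is a knight.
Kate is a knight.
Bob is a knight.
Jack is a knave.

Verification:
- Ivy (knight) says "Kate is a knight" - this is TRUE because Kate is a knight.
- Kate (knight) says "Bob and I are the same type" - this is TRUE because Kate is a knight and Bob is a knight.
- Bob (knight) says "Exactly 3 of us are knights" - this is TRUE because there are 3 knights.
- Jack (knave) says "Ivy always lies" - this is FALSE (a lie) because Ivy is a knight.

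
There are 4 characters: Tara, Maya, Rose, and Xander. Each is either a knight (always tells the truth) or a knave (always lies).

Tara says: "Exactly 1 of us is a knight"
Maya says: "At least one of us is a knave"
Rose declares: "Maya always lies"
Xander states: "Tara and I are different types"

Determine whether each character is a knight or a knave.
Tara is a knave.
Maya is a knight.
Rose is a knave.
Xander is a knight.

Verification:
- Tara (knave) says "Exactly 1 of us is a knight" - this is FALSE (a lie) because there are 2 knights.
- Maya (knight) says "At least one of us is a knave" - this is TRUE because Tara and Rose are knaves.
- Rose (knave) says "Maya always lies" - this is FALSE (a lie) because Maya is a knight.
- Xander (knight) says "Tara and I are different types" - this is TRUE because Xander is a knight and Tara is a knave.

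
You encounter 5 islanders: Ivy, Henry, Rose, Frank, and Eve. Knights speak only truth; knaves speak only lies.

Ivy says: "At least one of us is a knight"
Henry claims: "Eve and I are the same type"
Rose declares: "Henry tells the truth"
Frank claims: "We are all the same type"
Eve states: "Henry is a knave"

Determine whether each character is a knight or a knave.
Ivy is a knight.
Henry is a knave.
Rose is a knave.
Frank is a knave.
Eve is a knight.

Verification:
- Ivy (knight) says "At least one of us is a knight" - this is TRUE because Ivy and Eve are knights.
- Henry (knave) says "Eve and I are the same type" - this is FALSE (a lie) because Henry is a knave and Eve is a knight.
- Rose (knave) says "Henry tells the truth" - this is FALSE (a lie) because Henry is a knave.
- Frank (knave) says "We are all the same type" - this is FALSE (a lie) because Ivy and Eve are knights and Henry, Rose, and Frank are knaves.
- Eve (knight) says "Henry is a knave" - this is TRUE because Henry is a knave.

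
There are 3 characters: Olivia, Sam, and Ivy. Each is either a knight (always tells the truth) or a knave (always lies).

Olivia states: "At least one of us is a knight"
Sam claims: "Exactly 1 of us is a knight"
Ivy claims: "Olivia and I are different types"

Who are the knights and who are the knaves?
Olivia is a knave.
Sam is a knave.
Ivy is a knave.

Verification:
- Olivia (knave) says "At least one of us is a knight" - this is FALSE (a lie) because no one is a knight.
- Sam (knave) says "Exactly 1 of us is a knight" - this is FALSE (a lie) because there are 0 knights.
- Ivy (knave) says "Olivia and I are different types" - this is FALSE (a lie) because Ivy is a knave and Olivia is a knave.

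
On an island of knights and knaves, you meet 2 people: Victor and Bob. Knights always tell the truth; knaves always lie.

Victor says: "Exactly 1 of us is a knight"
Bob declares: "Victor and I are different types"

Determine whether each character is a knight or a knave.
Victor is a knave.
Bob is a knave.

Verification:
- Victor (knave) says "Exactly 1 of us is a knight" - this is FALSE (a lie) because there are 0 knights.
- Bob (knave) says "Victor and I are different types" - this is FALSE (a lie) because Bob is a knave and Victor is a knave.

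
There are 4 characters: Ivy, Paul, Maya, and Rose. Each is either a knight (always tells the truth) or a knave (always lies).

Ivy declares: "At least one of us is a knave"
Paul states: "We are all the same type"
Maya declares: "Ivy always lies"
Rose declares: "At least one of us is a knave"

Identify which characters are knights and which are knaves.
Ivy is a knight.
Paul is a knave.
Maya is a knave.
Rose is a knight.

Verification:
- Ivy (knight) says "At least one of us is a knave" - this is TRUE because Paul and Maya are knaves.
- Paul (knave) says "We are all the same type" - this is FALSE (a lie) because Ivy and Rose are knights and Paul and Maya are knaves.
- Maya (knave) says "Ivy always lies" - this is FALSE (a lie) because Ivy is a knight.
- Rose (knight) says "At least one of us is a knave" - this is TRUE because Paul and Maya are knaves.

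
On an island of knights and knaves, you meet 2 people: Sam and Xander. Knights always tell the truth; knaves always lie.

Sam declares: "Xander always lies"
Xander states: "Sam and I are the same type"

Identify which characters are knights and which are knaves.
Sam is a knight.
Xander is a knave.

Verification:
- Sam (knight) says "Xander always lies" - this is TRUE because Xander is a knave.
- Xander (knave) says "Sam and I are the same type" - this is FALSE (a lie) because Xander is a knave and Sam is a knight.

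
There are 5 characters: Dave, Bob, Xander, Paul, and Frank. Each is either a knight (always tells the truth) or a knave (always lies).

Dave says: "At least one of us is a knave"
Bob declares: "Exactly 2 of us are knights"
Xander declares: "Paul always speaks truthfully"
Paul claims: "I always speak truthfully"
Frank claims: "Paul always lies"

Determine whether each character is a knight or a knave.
Dave is a knight.
Bob is a knave.
Xander is a knight.
Paul is a knight.
Frank is a knave.

Verification:
- Dave (knight) says "At least one of us is a knave" - this is TRUE because Bob and Frank are knaves.
- Bob (knave) says "Exactly 2 of us are knights" - this is FALSE (a lie) because there are 3 knights.
- Xander (knight) says "Paul always speaks truthfully" - this is TRUE because Paul is a knight.
- Paul (knight) says "I always speak truthfully" - this is TRUE because Paul is a knight.
- Frank (knave) says "Paul always lies" - this is FALSE (a lie) because Paul is a knight.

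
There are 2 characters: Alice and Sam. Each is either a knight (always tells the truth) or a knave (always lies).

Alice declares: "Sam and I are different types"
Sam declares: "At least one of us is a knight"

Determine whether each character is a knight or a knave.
Alice is a knave.
Sam is a knave.

Verification:
- Alice (knave) says "Sam and I are different types" - this is FALSE (a lie) because Alice is a knave and Sam is a knave.
- Sam (knave) says "At least one of us is a knight" - this is FALSE (a lie) because no one is a knight.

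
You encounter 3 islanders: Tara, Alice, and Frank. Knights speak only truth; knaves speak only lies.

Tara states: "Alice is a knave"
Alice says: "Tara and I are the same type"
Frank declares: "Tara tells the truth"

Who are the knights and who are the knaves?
Tara is a knight.
Alice is a knave.
Frank is a knight.

Verification:
- Tara (knight) says "Alice is a knave" - this is TRUE because Alice is a knave.
- Alice (knave) says "Tara and I are the same type" - this is FALSE (a lie) because Alice is a knave and Tara is a knight.
- Frank (knight) says "Tara tells the truth" - this is TRUE because Tara is a knight.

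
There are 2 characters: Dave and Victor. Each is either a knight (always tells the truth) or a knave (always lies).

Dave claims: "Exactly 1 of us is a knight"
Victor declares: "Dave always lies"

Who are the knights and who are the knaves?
Dave is a knight.
Victor is a knave.

Verification:
- Dave (knight) says "Exactly 1 of us is a knight" - this is TRUE because there are 1 knights.
- Victor (knave) says "Dave always lies" - this is FALSE (a lie) because Dave is a knight.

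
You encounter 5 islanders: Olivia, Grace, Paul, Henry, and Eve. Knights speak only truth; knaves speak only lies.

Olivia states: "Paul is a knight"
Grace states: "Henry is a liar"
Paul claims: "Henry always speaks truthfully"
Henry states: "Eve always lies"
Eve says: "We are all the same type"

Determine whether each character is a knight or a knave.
Olivia is a knight.
Grace is a knave.
Paul is a knight.
Henry is a knight.
Eve is a knave.

Verification:
- Olivia (knight) says "Paul is a knight" - this is TRUE because Paul is a knight.
- Grace (knave) says "Henry is a liar" - this is FALSE (a lie) because Henry is a knight.
- Paul (knight) says "Henry always speaks truthfully" - this is TRUE because Henry is a knight.
- Henry (knight) says "Eve always lies" - this is TRUE because Eve is a knave.
- Eve (knave) says "We are all the same type" - this is FALSE (a lie) because Olivia, Paul, and Henry are knights and Grace and Eve are knaves.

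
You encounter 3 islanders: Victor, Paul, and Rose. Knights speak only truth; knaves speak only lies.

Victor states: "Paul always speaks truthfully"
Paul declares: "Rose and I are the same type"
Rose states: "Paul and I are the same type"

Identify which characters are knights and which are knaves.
Victor is a knight.
Paul is a knight.
Rose is a knight.

Verification:
- Victor (knight) says "Paul always speaks truthfully" - this is TRUE because Paul is a knight.
- Paul (knight) says "Rose and I are the same type" - this is TRUE because Paul is a knight and Rose is a knight.
- Rose (knight) says "Paul and I are the same type" - this is TRUE because Rose is a knight and Paul is a knight.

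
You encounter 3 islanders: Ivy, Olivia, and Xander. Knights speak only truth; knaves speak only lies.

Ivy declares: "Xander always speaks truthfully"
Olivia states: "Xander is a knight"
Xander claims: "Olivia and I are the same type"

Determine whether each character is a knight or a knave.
Ivy is a knight.
Olivia is a knight.
Xander is a knight.

Verification:
- Ivy (knight) says "Xander always speaks truthfully" - this is TRUE because Xander is a knight.
- Olivia (knight) says "Xander is a knight" - this is TRUE because Xander is a knight.
- Xander (knight) says "Olivia and I are the same type" - this is TRUE because Xander is a knight and Olivia is a knight.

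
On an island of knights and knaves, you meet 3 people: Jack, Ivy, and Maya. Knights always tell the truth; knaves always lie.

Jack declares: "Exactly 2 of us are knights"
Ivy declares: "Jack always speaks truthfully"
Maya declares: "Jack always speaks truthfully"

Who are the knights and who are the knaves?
Jack is a knave.
Ivy is a knave.
Maya is a knave.

Verification:
- Jack (knave) says "Exactly 2 of us are knights" - this is FALSE (a lie) because there are 0 knights.
- Ivy (knave) says "Jack always speaks truthfully" - this is FALSE (a lie) because Jack is a knave.
- Maya (knave) says "Jack always speaks truthfully" - this is FALSE (a lie) because Jack is a knave.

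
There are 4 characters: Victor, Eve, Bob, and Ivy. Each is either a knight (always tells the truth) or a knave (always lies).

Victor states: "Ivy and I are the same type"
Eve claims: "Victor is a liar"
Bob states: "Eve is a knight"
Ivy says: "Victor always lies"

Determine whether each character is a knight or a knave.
Victor is a knave.
Eve is a knight.
Bob is a knight.
Ivy is a knight.

Verification:
- Victor (knave) says "Ivy and I are the same type" - this is FALSE (a lie) because Victor is a knave and Ivy is a knight.
- Eve (knight) says "Victor is a liar" - this is TRUE because Victor is a knave.
- Bob (knight) says "Eve is a knight" - this is TRUE because Eve is a knight.
- Ivy (knight) says "Victor always lies" - this is TRUE because Victor is a knave.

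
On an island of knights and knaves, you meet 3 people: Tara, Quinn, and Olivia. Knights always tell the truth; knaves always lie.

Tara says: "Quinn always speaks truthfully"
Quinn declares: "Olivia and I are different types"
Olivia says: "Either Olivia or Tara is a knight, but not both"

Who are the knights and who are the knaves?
Tara is a knave.
Quinn is a knave.
Olivia is a knave.

Verification:
- Tara (knave) says "Quinn always speaks truthfully" - this is FALSE (a lie) because Quinn is a knave.
- Quinn (knave) says "Olivia and I are different types" - this is FALSE (a lie) because Quinn is a knave and Olivia is a knave.
- Olivia (knave) says "Either Olivia or Tara is a knight, but not both" - this is FALSE (a lie) because Olivia is a knave and Tara is a knave.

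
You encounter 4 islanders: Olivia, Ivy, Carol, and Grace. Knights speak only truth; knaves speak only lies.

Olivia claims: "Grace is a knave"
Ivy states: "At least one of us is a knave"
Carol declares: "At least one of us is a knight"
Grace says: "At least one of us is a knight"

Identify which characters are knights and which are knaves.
Olivia is a knave.
Ivy is a knight.
Carol is a knight.
Grace is a knight.

Verification:
- Olivia (knave) says "Grace is a knave" - this is FALSE (a lie) because Grace is a knight.
- Ivy (knight) says "At least one of us is a knave" - this is TRUE because Olivia is a knave.
- Carol (knight) says "At least one of us is a knight" - this is TRUE because Ivy, Carol, and Grace are knights.
- Grace (knight) says "At least one of us is a knight" - this is TRUE because Ivy, Carol, and Grace are knights.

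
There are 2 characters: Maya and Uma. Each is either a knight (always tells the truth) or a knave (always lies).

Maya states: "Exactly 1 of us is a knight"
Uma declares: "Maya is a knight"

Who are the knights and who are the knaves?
Maya is a knave.
Uma is a knave.

Verification:
- Maya (knave) says "Exactly 1 of us is a knight" - this is FALSE (a lie) because there are 0 knights.
- Uma (knave) says "Maya is a knight" - this is FALSE (a lie) because Maya is a knave.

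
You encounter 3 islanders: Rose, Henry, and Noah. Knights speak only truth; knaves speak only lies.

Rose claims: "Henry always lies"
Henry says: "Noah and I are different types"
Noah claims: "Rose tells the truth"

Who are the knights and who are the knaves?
Rose is a knave.
Henry is a knight.
Noah is a knave.

Verification:
- Rose (knave) says "Henry always lies" - this is FALSE (a lie) because Henry is a knight.
- Henry (knight) says "Noah and I are different types" - this is TRUE because Henry is a knight and Noah is a knave.
- Noah (knave) says "Rose tells the truth" - this is FALSE (a lie) because Rose is a knave.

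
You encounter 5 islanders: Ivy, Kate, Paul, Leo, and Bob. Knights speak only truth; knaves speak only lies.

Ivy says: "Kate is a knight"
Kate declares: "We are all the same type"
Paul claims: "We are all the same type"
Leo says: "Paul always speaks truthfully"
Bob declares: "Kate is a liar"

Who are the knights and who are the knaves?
Ivy is a knave.
Kate is a knave.
Paul is a knave.
Leo is a knave.
Bob is a knight.

Verification:
- Ivy (knave) says "Kate is a knight" - this is FALSE (a lie) because Kate is a knave.
- Kate (knave) says "We are all the same type" - this is FALSE (a lie) because Bob is a knight and Ivy, Kate, Paul, and Leo are knaves.
- Paul (knave) says "We are all the same type" - this is FALSE (a lie) because Bob is a knight and Ivy, Kate, Paul, and Leo are knaves.
- Leo (knave) says "Paul always speaks truthfully" - this is FALSE (a lie) because Paul is a knave.
- Bob (knight) says "Kate is a liar" - this is TRUE because Kate is a knave.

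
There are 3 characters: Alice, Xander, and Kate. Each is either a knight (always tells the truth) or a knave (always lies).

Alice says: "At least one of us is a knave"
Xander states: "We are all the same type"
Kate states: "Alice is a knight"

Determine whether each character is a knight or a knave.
Alice is a knight.
Xander is a knave.
Kate is a knight.

Verification:
- Alice (knight) says "At least one of us is a knave" - this is TRUE because Xander is a knave.
- Xander (knave) says "We are all the same type" - this is FALSE (a lie) because Alice and Kate are knights and Xander is a knave.
- Kate (knight) says "Alice is a knight" - this is TRUE because Alice is a knight.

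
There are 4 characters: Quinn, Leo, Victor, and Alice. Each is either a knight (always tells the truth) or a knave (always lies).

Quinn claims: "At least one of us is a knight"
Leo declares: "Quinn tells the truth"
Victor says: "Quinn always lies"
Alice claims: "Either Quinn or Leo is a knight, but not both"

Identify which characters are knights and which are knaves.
Quinn is a knight.
Leo is a knight.
Victor is a knave.
Alice is a knave.

Verification:
- Quinn (knight) says "At least one of us is a knight" - this is TRUE because Quinn and Leo are knights.
- Leo (knight) says "Quinn tells the truth" - this is TRUE because Quinn is a knight.
- Victor (knave) says "Quinn always lies" - this is FALSE (a lie) because Quinn is a knight.
- Alice (knave) says "Either Quinn or Leo is a knight, but not both" - this is FALSE (a lie) because Quinn is a knight and Leo is a knight.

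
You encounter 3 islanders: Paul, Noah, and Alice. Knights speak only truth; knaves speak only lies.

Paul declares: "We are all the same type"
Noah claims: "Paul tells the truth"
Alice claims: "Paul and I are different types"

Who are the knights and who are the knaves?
Paul is a knave.
Noah is a knave.
Alice is a knight.

Verification:
- Paul (knave) says "We are all the same type" - this is FALSE (a lie) because Alice is a knight and Paul and Noah are knaves.
- Noah (knave) says "Paul tells the truth" - this is FALSE (a lie) because Paul is a knave.
- Alice (knight) says "Paul and I are different types" - this is TRUE because Alice is a knight and Paul is a knave.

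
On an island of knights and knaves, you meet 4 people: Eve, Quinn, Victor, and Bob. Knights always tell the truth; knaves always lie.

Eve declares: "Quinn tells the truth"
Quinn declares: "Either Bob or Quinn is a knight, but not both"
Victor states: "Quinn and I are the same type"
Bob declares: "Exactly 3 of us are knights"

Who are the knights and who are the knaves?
Eve is a knight.
Quinn is a knight.
Victor is a knave.
Bob is a knave.

Verification:
- Eve (knight) says "Quinn tells the truth" - this is TRUE because Quinn is a knight.
- Quinn (knight) says "Either Bob or Quinn is a knight, but not both" - this is TRUE because Bob is a knave and Quinn is a knight.
- Victor (knave) says "Quinn and I are the same type" - this is FALSE (a lie) because Victor is a knave and Quinn is a knight.
- Bob (knave) says "Exactly 3 of us are knights" - this is FALSE (a lie) because there are 2 knights.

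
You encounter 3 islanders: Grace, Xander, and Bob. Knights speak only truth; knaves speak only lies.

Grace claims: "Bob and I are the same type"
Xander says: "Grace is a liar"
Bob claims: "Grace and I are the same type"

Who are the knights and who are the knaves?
Grace is a knight.
Xander is a knave.
Bob is a knight.

Verification:
- Grace (knight) says "Bob and I are the same type" - this is TRUE because Grace is a knight and Bob is a knight.
- Xander (knave) says "Grace is a liar" - this is FALSE (a lie) because Grace is a knight.
- Bob (knight) says "Grace and I are the same type" - this is TRUE because Bob is a knight and Grace is a knight.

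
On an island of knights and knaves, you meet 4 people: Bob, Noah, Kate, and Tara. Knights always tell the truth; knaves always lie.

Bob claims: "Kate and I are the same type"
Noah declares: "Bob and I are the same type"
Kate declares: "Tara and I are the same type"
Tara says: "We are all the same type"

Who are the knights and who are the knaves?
Bob is a knight.
Noah is a knight.
Kate is a knight.
Tara is a knight.

Verification:
- Bob (knight) says "Kate and I are the same type" - this is TRUE because Bob is a knight and Kate is a knight.
- Noah (knight) says "Bob and I are the same type" - this is TRUE because Noah is a knight and Bob is a knight.
- Kate (knight) says "Tara and I are the same type" - this is TRUE because Kate is a knight and Tara is a knight.
- Tara (knight) says "We are all the same type" - this is TRUE because Bob, Noah, Kate, and Tara are knights.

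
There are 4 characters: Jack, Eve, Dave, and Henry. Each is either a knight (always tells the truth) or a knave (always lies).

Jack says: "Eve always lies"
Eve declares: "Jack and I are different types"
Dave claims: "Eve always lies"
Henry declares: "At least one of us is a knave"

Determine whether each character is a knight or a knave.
Jack is a knave.
Eve is a knight.
Dave is a knave.
Henry is a knight.

Verification:
- Jack (knave) says "Eve always lies" - this is FALSE (a lie) because Eve is a knight.
- Eve (knight) says "Jack and I are different types" - this is TRUE because Eve is a knight and Jack is a knave.
- Dave (knave) says "Eve always lies" - this is FALSE (a lie) because Eve is a knight.
- Henry (knight) says "At least one of us is a knave" - this is TRUE because Jack and Dave are knaves.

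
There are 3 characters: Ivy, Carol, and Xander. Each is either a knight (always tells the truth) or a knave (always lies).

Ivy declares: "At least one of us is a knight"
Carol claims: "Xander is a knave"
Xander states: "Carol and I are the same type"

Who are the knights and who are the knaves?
Ivy is a knight.
Carol is a knight.
Xander is a knave.

Verification:
- Ivy (knight) says "At least one of us is a knight" - this is TRUE because Ivy and Carol are knights.
- Carol (knight) says "Xander is a knave" - this is TRUE because Xander is a knave.
- Xander (knave) says "Carol and I are the same type" - this is FALSE (a lie) because Xander is a knave and Carol is a knight.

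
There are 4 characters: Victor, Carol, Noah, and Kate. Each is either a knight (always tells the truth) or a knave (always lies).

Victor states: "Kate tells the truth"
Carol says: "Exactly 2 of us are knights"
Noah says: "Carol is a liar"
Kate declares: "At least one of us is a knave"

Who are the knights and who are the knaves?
Victor is a knight.
Carol is a knave.
Noah is a knight.
Kate is a knight.

Verification:
- Victor (knight) says "Kate tells the truth" - this is TRUE because Kate is a knight.
- Carol (knave) says "Exactly 2 of us are knights" - this is FALSE (a lie) because there are 3 knights.
- Noah (knight) says "Carol is a liar" - this is TRUE because Carol is a knave.
- Kate (knight) says "At least one of us is a knave" - this is TRUE because Carol is a knave.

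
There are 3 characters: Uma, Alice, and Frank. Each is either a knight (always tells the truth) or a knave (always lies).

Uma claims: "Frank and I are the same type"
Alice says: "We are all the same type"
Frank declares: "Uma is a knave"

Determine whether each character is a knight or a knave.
Uma is a knave.
Alice is a knave.
Frank is a knight.

Verification:
- Uma (knave) says "Frank and I are the same type" - this is FALSE (a lie) because Uma is a knave and Frank is a knight.
- Alice (knave) says "We are all the same type" - this is FALSE (a lie) because Frank is a knight and Uma and Alice are knaves.
- Frank (knight) says "Uma is a knave" - this is TRUE because Uma is a knave.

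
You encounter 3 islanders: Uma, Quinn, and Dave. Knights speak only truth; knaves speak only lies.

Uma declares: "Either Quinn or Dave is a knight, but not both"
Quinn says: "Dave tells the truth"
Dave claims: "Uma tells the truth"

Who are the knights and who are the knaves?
Uma is a knave.
Quinn is a knave.
Dave is a knave.

Verification:
- Uma (knave) says "Either Quinn or Dave is a knight, but not both" - this is FALSE (a lie) because Quinn is a knave and Dave is a knave.
- Quinn (knave) says "Dave tells the truth" - this is FALSE (a lie) because Dave is a knave.
- Dave (knave) says "Uma tells the truth" - this is FALSE (a lie) because Uma is a knave.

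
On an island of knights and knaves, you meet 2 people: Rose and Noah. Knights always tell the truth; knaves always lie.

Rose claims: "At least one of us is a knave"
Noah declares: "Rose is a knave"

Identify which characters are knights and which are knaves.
Rose is a knight.
Noah is a knave.

Verification:
- Rose (knight) says "At least one of us is a knave" - this is TRUE because Noah is a knave.
- Noah (knave) says "Rose is a knave" - this is FALSE (a lie) because Rose is a knight.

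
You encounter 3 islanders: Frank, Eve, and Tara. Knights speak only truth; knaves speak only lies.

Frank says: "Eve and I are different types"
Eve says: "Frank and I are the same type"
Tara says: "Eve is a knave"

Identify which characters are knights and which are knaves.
Frank is a knight.
Eve is a knave.
Tara is a knight.

Verification:
- Frank (knight) says "Eve and I are different types" - this is TRUE because Frank is a knight and Eve is a knave.
- Eve (knave) says "Frank and I are the same type" - this is FALSE (a lie) because Eve is a knave and Frank is a knight.
- Tara (knight) says "Eve is a knave" - this is TRUE because Eve is a knave.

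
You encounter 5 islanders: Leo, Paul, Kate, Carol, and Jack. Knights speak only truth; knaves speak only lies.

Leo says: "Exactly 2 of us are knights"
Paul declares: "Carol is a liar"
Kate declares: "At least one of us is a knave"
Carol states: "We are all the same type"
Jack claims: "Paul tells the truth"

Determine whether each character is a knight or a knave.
Leo is a knave.
Paul is a knight.
Kate is a knight.
Carol is a knave.
Jack is a knight.

Verification:
- Leo (knave) says "Exactly 2 of us are knights" - this is FALSE (a lie) because there are 3 knights.
- Paul (knight) says "Carol is a liar" - this is TRUE because Carol is a knave.
- Kate (knight) says "At least one of us is a knave" - this is TRUE because Leo and Carol are knaves.
- Carol (knave) says "We are all the same type" - this is FALSE (a lie) because Paul, Kate, and Jack are knights and Leo and Carol are knaves.
- Jack (knight) says "Paul tells the truth" - this is TRUE because Paul is a knight.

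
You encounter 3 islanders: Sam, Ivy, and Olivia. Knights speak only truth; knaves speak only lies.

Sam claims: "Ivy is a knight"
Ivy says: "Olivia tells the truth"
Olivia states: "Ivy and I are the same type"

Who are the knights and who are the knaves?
Sam is a knight.
Ivy is a knight.
Olivia is a knight.

Verification:
- Sam (knight) says "Ivy is a knight" - this is TRUE because Ivy is a knight.
- Ivy (knight) says "Olivia tells the truth" - this is TRUE because Olivia is a knight.
- Olivia (knight) says "Ivy and I are the same type" - this is TRUE because Olivia is a knight and Ivy is a knight.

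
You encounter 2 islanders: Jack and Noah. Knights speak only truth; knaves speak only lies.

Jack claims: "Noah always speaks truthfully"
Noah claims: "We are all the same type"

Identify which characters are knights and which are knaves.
Jack is a knight.
Noah is a knight.

Verification:
- Jack (knight) says "Noah always speaks truthfully" - this is TRUE because Noah is a knight.
- Noah (knight) says "We are all the same type" - this is TRUE because Jack and Noah are knights.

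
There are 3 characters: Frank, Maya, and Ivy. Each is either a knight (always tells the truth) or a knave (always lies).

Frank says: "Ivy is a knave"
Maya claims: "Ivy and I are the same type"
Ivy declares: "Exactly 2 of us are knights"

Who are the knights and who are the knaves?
Frank is a knave.
Maya is a knight.
Ivy is a knight.

Verification:
- Frank (knave) says "Ivy is a knave" - this is FALSE (a lie) because Ivy is a knight.
- Maya (knight) says "Ivy and I are the same type" - this is TRUE because Maya is a knight and Ivy is a knight.
- Ivy (knight) says "Exactly 2 of us are knights" - this is TRUE because there are 2 knights.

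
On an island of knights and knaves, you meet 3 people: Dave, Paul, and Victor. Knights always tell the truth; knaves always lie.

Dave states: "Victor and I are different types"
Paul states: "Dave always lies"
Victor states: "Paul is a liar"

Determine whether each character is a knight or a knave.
Dave is a knave.
Paul is a knight.
Victor is a knave.

Verification:
- Dave (knave) says "Victor and I are different types" - this is FALSE (a lie) because Dave is a knave and Victor is a knave.
- Paul (knight) says "Dave always lies" - this is TRUE because Dave is a knave.
- Victor (knave) says "Paul is a liar" - this is FALSE (a lie) because Paul is a knight.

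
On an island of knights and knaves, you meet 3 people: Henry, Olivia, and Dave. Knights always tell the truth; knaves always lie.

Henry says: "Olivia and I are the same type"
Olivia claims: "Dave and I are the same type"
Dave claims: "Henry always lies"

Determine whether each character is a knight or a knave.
Henry is a knave.
Olivia is a knight.
Dave is a knight.

Verification:
- Henry (knave) says "Olivia and I are the same type" - this is FALSE (a lie) because Henry is a knave and Olivia is a knight.
- Olivia (knight) says "Dave and I are the same type" - this is TRUE because Olivia is a knight and Dave is a knight.
- Dave (knight) says "Henry always lies" - this is TRUE because Henry is a knave.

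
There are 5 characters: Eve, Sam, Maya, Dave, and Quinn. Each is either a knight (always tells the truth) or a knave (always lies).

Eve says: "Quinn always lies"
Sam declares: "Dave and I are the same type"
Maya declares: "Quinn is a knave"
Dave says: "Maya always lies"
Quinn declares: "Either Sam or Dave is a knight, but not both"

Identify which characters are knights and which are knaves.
Eve is a knave.
Sam is a knave.
Maya is a knave.
Dave is a knight.
Quinn is a knight.

Verification:
- Eve (knave) says "Quinn always lies" - this is FALSE (a lie) because Quinn is a knight.
- Sam (knave) says "Dave and I are the same type" - this is FALSE (a lie) because Sam is a knave and Dave is a knight.
- Maya (knave) says "Quinn is a knave" - this is FALSE (a lie) because Quinn is a knight.
- Dave (knight) says "Maya always lies" - this is TRUE because Maya is a knave.
- Quinn (knight) says "Either Sam or Dave is a knight, but not both" - this is TRUE because Sam is a knave and Dave is a knight.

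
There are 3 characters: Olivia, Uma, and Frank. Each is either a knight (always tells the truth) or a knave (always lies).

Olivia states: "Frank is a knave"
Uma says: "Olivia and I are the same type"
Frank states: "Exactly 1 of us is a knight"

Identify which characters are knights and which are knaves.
Olivia is a knight.
Uma is a knight.
Frank is a knave.

Verification:
- Olivia (knight) says "Frank is a knave" - this is TRUE because Frank is a knave.
- Uma (knight) says "Olivia and I are the same type" - this is TRUE because Uma is a knight and Olivia is a knight.
- Frank (knave) says "Exactly 1 of us is a knight" - this is FALSE (a lie) because there are 2 knights.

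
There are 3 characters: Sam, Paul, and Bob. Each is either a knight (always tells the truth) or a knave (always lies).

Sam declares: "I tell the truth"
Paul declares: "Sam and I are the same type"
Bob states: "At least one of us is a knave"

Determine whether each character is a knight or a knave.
Sam is a knight.
Paul is a knave.
Bob is a knight.

Verification:
- Sam (knight) says "I tell the truth" - this is TRUE because Sam is a knight.
- Paul (knave) says "Sam and I are the same type" - this is FALSE (a lie) because Paul is a knave and Sam is a knight.
- Bob (knight) says "At least one of us is a knave" - this is TRUE because Paul is a knave.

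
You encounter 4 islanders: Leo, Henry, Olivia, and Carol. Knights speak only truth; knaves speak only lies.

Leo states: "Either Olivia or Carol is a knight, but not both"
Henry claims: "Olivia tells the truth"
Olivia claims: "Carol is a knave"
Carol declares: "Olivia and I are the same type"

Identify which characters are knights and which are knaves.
Leo is a knight.
Henry is a knight.
Olivia is a knight.
Carol is a knave.

Verification:
- Leo (knight) says "Either Olivia or Carol is a knight, but not both" - this is TRUE because Olivia is a knight and Carol is a knave.
- Henry (knight) says "Olivia tells the truth" - this is TRUE because Olivia is a knight.
- Olivia (knight) says "Carol is a knave" - this is TRUE because Carol is a knave.
- Carol (knave) says "Olivia and I are the same type" - this is FALSE (a lie) because Carol is a knave and Olivia is a knight.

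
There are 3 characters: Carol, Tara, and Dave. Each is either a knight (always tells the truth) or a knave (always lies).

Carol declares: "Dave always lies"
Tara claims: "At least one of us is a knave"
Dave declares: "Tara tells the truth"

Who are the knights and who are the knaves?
Carol is a knave.
Tara is a knight.
Dave is a knight.

Verification:
- Carol (knave) says "Dave always lies" - this is FALSE (a lie) because Dave is a knight.
- Tara (knight) says "At least one of us is a knave" - this is TRUE because Carol is a knave.
- Dave (knight) says "Tara tells the truth" - this is TRUE because Tara is a knight.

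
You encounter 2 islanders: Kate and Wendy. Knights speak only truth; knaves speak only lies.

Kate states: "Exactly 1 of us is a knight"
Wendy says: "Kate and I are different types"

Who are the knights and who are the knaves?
Kate is a knave.
Wendy is a knave.

Verification:
- Kate (knave) says "Exactly 1 of us is a knight" - this is FALSE (a lie) because there are 0 knights.
- Wendy (knave) says "Kate and I are different types" - this is FALSE (a lie) because Wendy is a knave and Kate is a knave.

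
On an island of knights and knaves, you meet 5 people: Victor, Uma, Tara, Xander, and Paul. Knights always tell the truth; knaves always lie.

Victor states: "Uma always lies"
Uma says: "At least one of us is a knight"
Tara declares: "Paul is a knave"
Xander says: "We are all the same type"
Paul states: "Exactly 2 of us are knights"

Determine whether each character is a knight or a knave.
Victor is a knave.
Uma is a knight.
Tara is a knave.
Xander is a knave.
Paul is a knight.

Verification:
- Victor (knave) says "Uma always lies" - this is FALSE (a lie) because Uma is a knight.
- Uma (knight) says "At least one of us is a knight" - this is TRUE because Uma and Paul are knights.
- Tara (knave) says "Paul is a knave" - this is FALSE (a lie) because Paul is a knight.
- Xander (knave) says "We are all the same type" - this is FALSE (a lie) because Uma and Paul are knights and Victor, Tara, and Xander are knaves.
- Paul (knight) says "Exactly 2 of us are knights" - this is TRUE because there are 2 knights.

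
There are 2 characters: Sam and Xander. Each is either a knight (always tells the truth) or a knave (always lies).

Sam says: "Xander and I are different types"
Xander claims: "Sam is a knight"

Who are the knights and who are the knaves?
Sam is a knave.
Xander is a knave.

Verification:
- Sam (knave) says "Xander and I are different types" - this is FALSE (a lie) because Sam is a knave and Xander is a knave.
- Xander (knave) says "Sam is a knight" - this is FALSE (a lie) because Sam is a knave.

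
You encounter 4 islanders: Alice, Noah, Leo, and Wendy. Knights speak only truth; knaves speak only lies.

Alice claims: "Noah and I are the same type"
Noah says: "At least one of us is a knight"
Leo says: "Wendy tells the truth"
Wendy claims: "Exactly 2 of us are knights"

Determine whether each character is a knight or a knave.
Alice is a knave.
Noah is a knight.
Leo is a knave.
Wendy is a knave.

Verification:
- Alice (knave) says "Noah and I are the same type" - this is FALSE (a lie) because Alice is a knave and Noah is a knight.
- Noah (knight) says "At least one of us is a knight" - this is TRUE because Noah is a knight.
- Leo (knave) says "Wendy tells the truth" - this is FALSE (a lie) because Wendy is a knave.
- Wendy (knave) says "Exactly 2 of us are knights" - this is FALSE (a lie) because there are 1 knights.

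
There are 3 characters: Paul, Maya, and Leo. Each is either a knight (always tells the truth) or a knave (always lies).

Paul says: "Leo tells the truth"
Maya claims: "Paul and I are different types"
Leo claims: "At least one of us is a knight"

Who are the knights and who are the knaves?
Paul is a knave.
Maya is a knave.
Leo is a knave.

Verification:
- Paul (knave) says "Leo tells the truth" - this is FALSE (a lie) because Leo is a knave.
- Maya (knave) says "Paul and I are different types" - this is FALSE (a lie) because Maya is a knave and Paul is a knave.
- Leo (knave) says "At least one of us is a knight" - this is FALSE (a lie) because no one is a knight.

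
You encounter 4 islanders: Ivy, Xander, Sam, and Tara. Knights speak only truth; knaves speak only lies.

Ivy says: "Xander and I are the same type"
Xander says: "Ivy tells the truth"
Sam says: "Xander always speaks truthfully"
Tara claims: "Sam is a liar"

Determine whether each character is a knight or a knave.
Ivy is a knight.
Xander is a knight.
Sam is a knight.
Tara is a knave.

Verification:
- Ivy (knight) says "Xander and I are the same type" - this is TRUE because Ivy is a knight and Xander is a knight.
- Xander (knight) says "Ivy tells the truth" - this is TRUE because Ivy is a knight.
- Sam (knight) says "Xander always speaks truthfully" - this is TRUE because Xander is a knight.
- Tara (knave) says "Sam is a liar" - this is FALSE (a lie) because Sam is a knight.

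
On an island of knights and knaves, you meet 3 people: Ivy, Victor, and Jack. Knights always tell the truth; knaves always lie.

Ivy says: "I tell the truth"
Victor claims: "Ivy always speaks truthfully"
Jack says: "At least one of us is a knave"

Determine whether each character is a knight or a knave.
Ivy is a knave.
Victor is a knave.
Jack is a knight.

Verification:
- Ivy (knave) says "I tell the truth" - this is FALSE (a lie) because Ivy is a knave.
- Victor (knave) says "Ivy always speaks truthfully" - this is FALSE (a lie) because Ivy is a knave.
- Jack (knight) says "At least one of us is a knave" - this is TRUE because Ivy and Victor are knaves.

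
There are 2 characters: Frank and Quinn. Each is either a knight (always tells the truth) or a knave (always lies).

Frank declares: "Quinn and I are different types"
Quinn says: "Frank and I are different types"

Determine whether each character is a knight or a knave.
Frank is a knave.
Quinn is a knave.

Verification:
- Frank (knave) says "Quinn and I are different types" - this is FALSE (a lie) because Frank is a knave and Quinn is a knave.
- Quinn (knave) says "Frank and I are different types" - this is FALSE (a lie) because Quinn is a knave and Frank is a knave.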